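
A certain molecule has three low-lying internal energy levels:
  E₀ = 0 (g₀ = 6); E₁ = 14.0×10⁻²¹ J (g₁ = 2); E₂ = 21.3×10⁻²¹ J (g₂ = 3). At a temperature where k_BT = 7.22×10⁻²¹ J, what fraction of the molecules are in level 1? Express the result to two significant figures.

0.045

Eᵢ/kT = 0, 1.939, 2.950.
Z = Σ gᵢe^(−Eᵢ/kT) = 6·e^(−0) + 2·e^(−1.939) + 3·e^(−2.950) = 6.000 + 0.2877 + 0.1570 = 6.445.
P₁ = g₁ e^(−E₁/kT) / Z = 0.2877/6.445 = 0.045.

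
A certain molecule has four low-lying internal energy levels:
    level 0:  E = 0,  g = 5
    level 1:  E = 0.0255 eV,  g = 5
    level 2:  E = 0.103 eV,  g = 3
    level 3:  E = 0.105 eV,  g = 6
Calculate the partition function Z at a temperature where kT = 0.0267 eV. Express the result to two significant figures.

Eᵢ/kT = 0, 0.9551, 3.858, 3.933.
Z = Σ gᵢe^(−Eᵢ/kT) = 5·e^(−0) + 5·e^(−0.9551) + 3·e^(−3.858) + 6·e^(−3.933) = 5.000 + 1.924 + 0.06333 + 0.1175 = 7.105.

Z = 7.1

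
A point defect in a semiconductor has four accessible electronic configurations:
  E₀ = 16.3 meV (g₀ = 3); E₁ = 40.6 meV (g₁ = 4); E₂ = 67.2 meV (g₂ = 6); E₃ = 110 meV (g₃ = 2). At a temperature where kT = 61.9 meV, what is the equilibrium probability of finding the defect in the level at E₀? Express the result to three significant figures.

0.342

Eᵢ/kT = 0.26333, 0.65590, 1.0856, 1.7771.
Z = Σ gᵢe^(−Eᵢ/kT) = 3·e^(−0.26333) + 4·e^(−0.65590) + 6·e^(−1.0856) + 2·e^(−1.7771) = 2.3055 + 2.0759 + 2.0262 + 0.33826 = 6.7459.
P₀ = g₀ e^(−E₀/kT) / Z = 2.3055/6.7459 = 0.342.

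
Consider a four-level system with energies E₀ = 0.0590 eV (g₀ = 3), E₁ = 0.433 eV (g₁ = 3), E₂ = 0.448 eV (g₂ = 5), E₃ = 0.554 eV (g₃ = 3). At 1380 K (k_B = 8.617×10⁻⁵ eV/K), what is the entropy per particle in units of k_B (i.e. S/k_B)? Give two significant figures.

k_BT = 8.617×10⁻⁵ × 1380 K = 0.1189 eV.
Eᵢ/kT = 0.4962, 3.642, 3.768, 4.659.
Z = Σ gᵢe^(−Eᵢ/kT) = 3·e^(−0.4962) + 3·e^(−3.642) + 5·e^(−3.768) + 3·e^(−4.659) = 1.827 + 0.07860 + 0.1155 + 0.02843 = 2.050.
⟨E⟩ = Σ EᵢPᵢ = 0.1021 eV.
S/k_B = ln Z + ⟨E⟩/kT = ln(2.050) + 0.1021/0.1189 = 0.7178 + 0.8587 = 1.6.

1.6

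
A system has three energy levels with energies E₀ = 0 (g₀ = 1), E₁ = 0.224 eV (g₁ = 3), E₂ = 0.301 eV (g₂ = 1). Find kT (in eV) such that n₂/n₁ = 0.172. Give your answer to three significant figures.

0.116 eV

n₂/n₁ = (g₂/g₁) exp[−(E₂−E₁)/kT] = 0.172.
⇒ (E₂−E₁)/kT = ln((1/3)/0.172) = ln(1.9380) = 0.66166.
kT = 0.077 eV / 0.66166 = 0.116 eV.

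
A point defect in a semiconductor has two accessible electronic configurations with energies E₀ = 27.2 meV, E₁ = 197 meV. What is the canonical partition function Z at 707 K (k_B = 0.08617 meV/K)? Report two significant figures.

Z = 0.68

k_BT = 0.08617 × 707 K = 60.92 meV.
Eᵢ/kT = 0.4465, 3.234.
Z = Σ e^(−Eᵢ/kT) = e^(−0.4465) + e^(−3.234) = 0.6399 + 0.03940 = 0.6793.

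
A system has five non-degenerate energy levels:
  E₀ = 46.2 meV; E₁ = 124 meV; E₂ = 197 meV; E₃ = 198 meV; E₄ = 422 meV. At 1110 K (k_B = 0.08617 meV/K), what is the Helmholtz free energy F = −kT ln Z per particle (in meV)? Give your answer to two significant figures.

-14 meV

k_BT = 0.08617 × 1110 K = 95.65 meV.
Eᵢ/kT = 0.4830, 1.296, 2.060, 2.070, 4.412.
Z = Σ e^(−Eᵢ/kT) = e^(−0.4830) + e^(−1.296) + e^(−2.060) + e^(−2.070) + e^(−4.412) = 0.6169 + 0.2736 + 0.1275 + 0.1262 + 0.01213 = 1.156.
F = −kT ln Z = −95.65 × ln(1.156) = −95.65 × 0.1450 = -14 meV.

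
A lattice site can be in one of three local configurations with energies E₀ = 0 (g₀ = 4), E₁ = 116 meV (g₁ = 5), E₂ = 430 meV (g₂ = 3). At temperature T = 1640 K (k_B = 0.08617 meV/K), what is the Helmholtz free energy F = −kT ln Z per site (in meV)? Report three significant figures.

k_BT = 0.08617 × 1640 K = 141.32 meV.
Eᵢ/kT = 0, 0.82083, 3.0427.
Z = Σ gᵢe^(−Eᵢ/kT) = 4·e^(−0) + 5·e^(−0.82083) + 3·e^(−3.0427) = 4.0000 + 2.2003 + 0.14312 = 6.3434.
F = −kT ln Z = −141.32 × ln(6.3434) = −141.32 × 1.8474 = -261 meV.

-261 meV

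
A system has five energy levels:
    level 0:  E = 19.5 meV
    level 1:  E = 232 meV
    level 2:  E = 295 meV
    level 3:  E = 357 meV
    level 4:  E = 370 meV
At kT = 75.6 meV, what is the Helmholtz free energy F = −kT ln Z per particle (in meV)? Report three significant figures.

Eᵢ/kT = 0.25794, 3.0688, 3.9021, 4.7222, 4.8942.
Z = Σ e^(−Eᵢ/kT) = e^(−0.25794) + e^(−3.0688) + e^(−3.9021) + e^(−4.7222) + e^(−4.8942) = 0.77264 + 0.046477 + 0.020199 + 0.0088956 + 0.0074899 = 0.85570.
F = −kT ln Z = −75.6 × ln(0.85570) = −75.6 × -0.15584 = 11.8 meV.

11.8 meV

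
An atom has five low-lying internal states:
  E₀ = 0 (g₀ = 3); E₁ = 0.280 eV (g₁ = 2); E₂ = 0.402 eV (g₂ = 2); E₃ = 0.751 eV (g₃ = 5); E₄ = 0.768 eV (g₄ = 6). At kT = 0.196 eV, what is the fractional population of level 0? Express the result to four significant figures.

0.7568

Eᵢ/kT = 0, 1.42857, 2.05102, 3.83163, 3.91837.
Z = Σ gᵢe^(−Eᵢ/kT) = 3·e^(−0) + 2·e^(−1.42857) + 2·e^(−2.05102) + 5·e^(−3.83163) + 6·e^(−3.91837) = 3.00000 + 0.479303 + 0.257207 + 0.108371 + 0.119241 = 3.96412.
P₀ = g₀ e^(−E₀/kT) / Z = 3.00000/3.96412 = 0.7568.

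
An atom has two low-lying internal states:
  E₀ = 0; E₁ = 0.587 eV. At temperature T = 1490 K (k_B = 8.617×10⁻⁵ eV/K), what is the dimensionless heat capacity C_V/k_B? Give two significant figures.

k_BT = 8.617×10⁻⁵ × 1490 K = 0.1284 eV.
Eᵢ/kT = 0, 4.572.
Z = Σ e^(−Eᵢ/kT) = e^(−0) + e^(−4.572) = 1.000 + 0.01034 = 1.010.
⟨E⟩ = 0.006009 eV, ⟨E²⟩ = 0.003528 eV².
C_V/k_B = (⟨E²⟩ − ⟨E⟩²)/(kT)² = (0.003528 − 0.00003611)/0.01649 = 0.21.

0.21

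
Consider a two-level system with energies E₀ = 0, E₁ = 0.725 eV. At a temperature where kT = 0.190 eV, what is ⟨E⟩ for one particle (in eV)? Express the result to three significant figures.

Eᵢ/kT = 0, 3.8158.
Z = Σ e^(−Eᵢ/kT) = e^(−0) + e^(−3.8158) = 1.0000 + 0.022020 = 1.0220.
⟨E⟩ = Σ Eᵢ e^(−Eᵢ/kT) / Z = (0·1.0000 + 0.725·0.022020) / 1.0220 = 0.0156 eV.

0.0156 eV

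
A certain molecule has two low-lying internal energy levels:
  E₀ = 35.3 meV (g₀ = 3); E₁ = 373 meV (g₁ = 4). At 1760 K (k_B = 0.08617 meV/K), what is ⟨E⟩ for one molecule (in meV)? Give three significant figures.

k_BT = 0.08617 × 1760 K = 151.66 meV.
Eᵢ/kT = 0.23276, 2.4594.
Z = Σ gᵢe^(−Eᵢ/kT) = 3·e^(−0.23276) + 4·e^(−2.4594) = 2.3770 + 0.34194 = 2.7189.
⟨E⟩ = Σ Eᵢ gᵢe^(−Eᵢ/kT) / Z = (35.3·2.3770 + 373·0.34194) / 2.7189 = 77.8 meV.

77.8 meV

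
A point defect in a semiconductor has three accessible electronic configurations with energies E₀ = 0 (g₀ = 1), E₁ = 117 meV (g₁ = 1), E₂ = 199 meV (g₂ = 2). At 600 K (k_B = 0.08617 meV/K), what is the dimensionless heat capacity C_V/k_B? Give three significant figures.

k_BT = 0.08617 × 600 K = 51.702 meV.
Eᵢ/kT = 0, 2.2630, 3.8490.
Z = Σ gᵢe^(−Eᵢ/kT) = 1·e^(−0) + 1·e^(−2.2630) + 2·e^(−3.8490) = 1.0000 + 0.10404 + 0.042602 = 1.1466.
⟨E⟩ = 18.010 meV, ⟨E²⟩ = 2713.5 meV².
C_V/k_B = (⟨E²⟩ − ⟨E⟩²)/(kT)² = (2713.5 − 324.36)/2673.1 = 0.894.

0.894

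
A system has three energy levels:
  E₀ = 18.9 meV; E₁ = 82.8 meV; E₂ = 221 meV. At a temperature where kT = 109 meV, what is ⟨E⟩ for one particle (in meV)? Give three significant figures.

58.1 meV

Eᵢ/kT = 0.17339, 0.75963, 2.0275.
Z = Σ e^(−Eᵢ/kT) = e^(−0.17339) + e^(−0.75963) + e^(−2.0275) = 0.84081 + 0.46784 + 0.13166 = 1.4403.
⟨E⟩ = Σ Eᵢ e^(−Eᵢ/kT) / Z = (18.9·0.84081 + 82.8·0.46784 + 221·0.13166) / 1.4403 = 58.1 meV.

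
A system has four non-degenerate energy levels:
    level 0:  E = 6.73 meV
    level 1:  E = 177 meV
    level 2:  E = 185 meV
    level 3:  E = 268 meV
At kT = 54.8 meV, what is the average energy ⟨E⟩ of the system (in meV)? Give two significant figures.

Eᵢ/kT = 0.1228, 3.230, 3.376, 4.891.
Z = Σ e^(−Eᵢ/kT) = e^(−0.1228) + e^(−3.230) + e^(−3.376) + e^(−4.891) = 0.8844 + 0.03956 + 0.03418 + 0.007514 = 0.9657.
⟨E⟩ = Σ Eᵢ e^(−Eᵢ/kT) / Z = (6.73·0.8844 + 177·0.03956 + 185·0.03418 + 268·0.007514) / 0.9657 = 22 meV.

22 meV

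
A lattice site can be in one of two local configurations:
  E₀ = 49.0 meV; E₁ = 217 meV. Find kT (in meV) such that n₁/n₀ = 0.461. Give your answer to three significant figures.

n₁/n₀ = exp[−(E₁−E₀)/kT] = 0.461.
⇒ (E₁−E₀)/kT = ln(1/0.461) = ln(2.1692) = 0.77436.
kT = 168.0 meV / 0.77436 = 217 meV.

217 meV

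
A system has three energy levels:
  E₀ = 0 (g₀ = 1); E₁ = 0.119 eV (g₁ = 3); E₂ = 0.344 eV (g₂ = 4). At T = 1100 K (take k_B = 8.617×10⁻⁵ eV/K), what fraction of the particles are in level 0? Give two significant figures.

0.51

k_BT = 8.617×10⁻⁵ × 1100 K = 0.09479 eV.
Eᵢ/kT = 0, 1.255, 3.629.
Z = Σ gᵢe^(−Eᵢ/kT) = 1·e^(−0) + 3·e^(−1.255) + 4·e^(−3.629) = 1.000 + 0.8552 + 0.1062 = 1.961.
P₀ = g₀ e^(−E₀/kT) / Z = 1.000/1.961 = 0.51.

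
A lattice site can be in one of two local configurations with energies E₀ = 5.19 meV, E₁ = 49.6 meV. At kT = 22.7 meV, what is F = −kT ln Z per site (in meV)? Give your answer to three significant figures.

Eᵢ/kT = 0.22863, 2.1850.
Z = Σ e^(−Eᵢ/kT) = e^(−0.22863) + e^(−2.1850) = 0.79562 + 0.11248 = 0.90810.
F = −kT ln Z = −22.7 × ln(0.90810) = −22.7 × -0.096401 = 2.19 meV.

2.19 meV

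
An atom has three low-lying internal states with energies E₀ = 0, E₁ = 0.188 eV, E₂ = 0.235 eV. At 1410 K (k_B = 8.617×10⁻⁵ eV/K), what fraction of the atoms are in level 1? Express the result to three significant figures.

0.157

k_BT = 8.617×10⁻⁵ × 1410 K = 0.12150 eV.
Eᵢ/kT = 0, 1.5473, 1.9342.
Z = Σ e^(−Eᵢ/kT) = e^(−0) + e^(−1.5473) + e^(−1.9342) = 1.0000 + 0.21282 + 0.14454 = 1.3574.
P₁ = e^(−E₁/kT) / Z = 0.21282/1.3574 = 0.157.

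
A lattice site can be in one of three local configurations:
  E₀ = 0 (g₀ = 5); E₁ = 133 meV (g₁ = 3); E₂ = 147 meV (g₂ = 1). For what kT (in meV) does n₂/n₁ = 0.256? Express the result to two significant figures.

53 meV

n₂/n₁ = (g₂/g₁) exp[−(E₂−E₁)/kT] = 0.256.
⇒ (E₂−E₁)/kT = ln((1/3)/0.256) = ln(1.302) = 0.2639.
kT = 14 meV / 0.2639 = 53 meV.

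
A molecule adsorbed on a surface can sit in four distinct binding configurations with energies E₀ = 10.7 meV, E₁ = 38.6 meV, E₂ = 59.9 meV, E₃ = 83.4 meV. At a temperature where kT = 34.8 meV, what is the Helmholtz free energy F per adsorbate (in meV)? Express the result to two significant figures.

-10 meV

Eᵢ/kT = 0.3075, 1.109, 1.721, 2.397.
Z = Σ e^(−Eᵢ/kT) = e^(−0.3075) + e^(−1.109) + e^(−1.721) + e^(−2.397) = 0.7353 + 0.3299 + 0.1789 + 0.09099 = 1.335.
F = −kT ln Z = −34.8 × ln(1.335) = −34.8 × 0.2889 = -10 meV.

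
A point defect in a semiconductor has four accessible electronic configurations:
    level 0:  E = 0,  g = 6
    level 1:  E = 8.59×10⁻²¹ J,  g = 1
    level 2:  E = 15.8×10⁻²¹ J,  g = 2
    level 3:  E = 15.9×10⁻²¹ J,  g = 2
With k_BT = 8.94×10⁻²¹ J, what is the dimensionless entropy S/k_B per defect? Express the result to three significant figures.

Eᵢ/kT = 0, 0.96085, 1.7673, 1.7785.
Z = Σ gᵢe^(−Eᵢ/kT) = 6·e^(−0) + 1·e^(−0.96085) + 2·e^(−1.7673) + 2·e^(−1.7785) = 6.0000 + 0.38257 + 0.34159 + 0.33778 = 7.0619.
⟨E⟩ = Σ EᵢPᵢ = 1.9901 ×10⁻²¹ J.
S/k_B = ln Z + ⟨E⟩/kT = ln(7.0619) + 1.9901/8.94 = 1.9547 + 0.22261 = 2.18.

2.18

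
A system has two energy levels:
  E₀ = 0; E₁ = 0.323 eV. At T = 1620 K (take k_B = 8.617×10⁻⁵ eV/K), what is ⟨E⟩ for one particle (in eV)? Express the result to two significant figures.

0.029 eV

k_BT = 8.617×10⁻⁵ × 1620 K = 0.1396 eV.
Eᵢ/kT = 0, 2.314.
Z = Σ e^(−Eᵢ/kT) = e^(−0) + e^(−2.314) = 1.000 + 0.09886 = 1.099.
⟨E⟩ = Σ Eᵢ e^(−Eᵢ/kT) / Z = (0·1.000 + 0.323·0.09886) / 1.099 = 0.029 eV.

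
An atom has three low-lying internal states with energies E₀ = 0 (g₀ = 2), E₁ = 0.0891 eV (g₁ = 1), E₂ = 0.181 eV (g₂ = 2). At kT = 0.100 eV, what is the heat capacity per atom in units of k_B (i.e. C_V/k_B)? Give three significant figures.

0.388

Eᵢ/kT = 0, 0.89100, 1.8100.
Z = Σ gᵢe^(−Eᵢ/kT) = 2·e^(−0) + 1·e^(−0.89100) + 2·e^(−1.8100) = 2.0000 + 0.41025 + 0.32731 = 2.7376.
⟨E⟩ = 0.034993 eV, ⟨E²⟩ = 0.0051066 eV².
C_V/k_B = (⟨E²⟩ − ⟨E⟩²)/(kT)² = (0.0051066 − 0.0012245)/0.010000 = 0.388.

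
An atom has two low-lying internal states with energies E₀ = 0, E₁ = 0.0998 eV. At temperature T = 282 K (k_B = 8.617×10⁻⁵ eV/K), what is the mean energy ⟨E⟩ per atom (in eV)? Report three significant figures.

0.00162 eV

k_BT = 8.617×10⁻⁵ × 282 K = 0.024300 eV.
Eᵢ/kT = 0, 4.1070.
Z = Σ e^(−Eᵢ/kT) = e^(−0) + e^(−4.1070) = 1.0000 + 0.016457 = 1.0165.
⟨E⟩ = Σ Eᵢ e^(−Eᵢ/kT) / Z = (0·1.0000 + 0.0998·0.016457) / 1.0165 = 0.00162 eV.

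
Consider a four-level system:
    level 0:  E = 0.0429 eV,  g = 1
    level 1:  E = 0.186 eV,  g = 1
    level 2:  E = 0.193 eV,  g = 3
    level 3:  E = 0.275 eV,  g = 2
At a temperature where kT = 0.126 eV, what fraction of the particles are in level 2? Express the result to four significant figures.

0.3575

Eᵢ/kT = 0.340476, 1.47619, 1.53175, 2.18254.
Z = Σ gᵢe^(−Eᵢ/kT) = 1·e^(−0.340476) + 1·e^(−1.47619) + 3·e^(−1.53175) + 2·e^(−2.18254) = 0.711432 + 0.228507 + 0.648471 + 0.225510 = 1.81392.
P₂ = g₂ e^(−E₂/kT) / Z = 0.648471/1.81392 = 0.3575.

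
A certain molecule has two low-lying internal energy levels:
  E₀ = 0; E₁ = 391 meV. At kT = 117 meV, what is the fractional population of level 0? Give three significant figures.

Eᵢ/kT = 0, 3.3419.
Z = Σ e^(−Eᵢ/kT) = e^(−0) + e^(−3.3419) = 1.0000 + 0.035370 = 1.0354.
P₀ = e^(−E₀/kT) / Z = 1.0000/1.0354 = 0.966.

0.966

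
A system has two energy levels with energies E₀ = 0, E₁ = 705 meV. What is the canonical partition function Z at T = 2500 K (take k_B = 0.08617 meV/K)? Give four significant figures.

Z = 1.038

k_BT = 0.08617 × 2500 K = 215.425 meV.
Eᵢ/kT = 0, 3.27260.
Z = Σ e^(−Eᵢ/kT) = e^(−0) + e^(−3.27260) = 1.00000 + 0.0379077 = 1.03791.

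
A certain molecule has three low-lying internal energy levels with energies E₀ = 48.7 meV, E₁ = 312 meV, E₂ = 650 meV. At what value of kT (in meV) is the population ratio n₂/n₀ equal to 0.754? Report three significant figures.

2130 meV

n₂/n₀ = exp[−(E₂−E₀)/kT] = 0.754.
⇒ (E₂−E₀)/kT = ln(1/0.754) = ln(1.3263) = 0.28239.
kT = 601.3 meV / 0.28239 = 2130 meV.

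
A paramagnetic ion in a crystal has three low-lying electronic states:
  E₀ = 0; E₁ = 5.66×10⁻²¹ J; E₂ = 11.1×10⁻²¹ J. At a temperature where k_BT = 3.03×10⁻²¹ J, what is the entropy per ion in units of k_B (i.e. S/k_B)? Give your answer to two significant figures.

Eᵢ/kT = 0, 1.868, 3.663.
Z = Σ e^(−Eᵢ/kT) = e^(−0) + e^(−1.868) + e^(−3.663) = 1.000 + 0.1544 + 0.02566 = 1.180.
⟨E⟩ = Σ EᵢPᵢ = 0.9820 ×10⁻²¹ J.
S/k_B = ln Z + ⟨E⟩/kT = ln(1.180) + 0.9820/3.03 = 0.1655 + 0.3241 = 0.49.

0.49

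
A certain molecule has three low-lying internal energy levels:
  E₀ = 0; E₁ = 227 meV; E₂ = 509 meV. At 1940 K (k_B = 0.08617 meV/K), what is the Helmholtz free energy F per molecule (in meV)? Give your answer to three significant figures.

-44.5 meV

k_BT = 0.08617 × 1940 K = 167.17 meV.
Eᵢ/kT = 0, 1.3579, 3.0448.
Z = Σ e^(−Eᵢ/kT) = e^(−0) + e^(−1.3579) + e^(−3.0448) = 1.0000 + 0.25720 + 0.047606 = 1.3048.
F = −kT ln Z = −167.17 × ln(1.3048) = −167.17 × 0.26605 = -44.5 meV.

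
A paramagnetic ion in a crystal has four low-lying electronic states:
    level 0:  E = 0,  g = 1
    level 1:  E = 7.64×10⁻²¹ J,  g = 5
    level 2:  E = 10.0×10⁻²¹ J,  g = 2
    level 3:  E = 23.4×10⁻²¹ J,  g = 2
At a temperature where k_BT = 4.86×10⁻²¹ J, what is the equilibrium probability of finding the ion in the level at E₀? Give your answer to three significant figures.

Eᵢ/kT = 0, 1.5720, 2.0576, 4.8148.
Z = Σ gᵢe^(−Eᵢ/kT) = 1·e^(−0) + 5·e^(−1.5720) + 2·e^(−2.0576) + 2·e^(−4.8148) = 1.0000 + 1.0381 + 0.25552 + 0.016218 = 2.3098.
P₀ = g₀ e^(−E₀/kT) / Z = 1.0000/2.3098 = 0.433.

0.433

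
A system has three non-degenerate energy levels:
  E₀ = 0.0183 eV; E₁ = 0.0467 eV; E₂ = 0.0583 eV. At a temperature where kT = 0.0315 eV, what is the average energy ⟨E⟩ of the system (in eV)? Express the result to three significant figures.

0.0318 eV

Eᵢ/kT = 0.58095, 1.4825, 1.8508.
Z = Σ e^(−Eᵢ/kT) = e^(−0.58095) + e^(−1.4825) + e^(−1.8508) = 0.55937 + 0.22707 + 0.15711 = 0.94355.
⟨E⟩ = Σ Eᵢ e^(−Eᵢ/kT) / Z = (0.0183·0.55937 + 0.0467·0.22707 + 0.0583·0.15711) / 0.94355 = 0.0318 eV.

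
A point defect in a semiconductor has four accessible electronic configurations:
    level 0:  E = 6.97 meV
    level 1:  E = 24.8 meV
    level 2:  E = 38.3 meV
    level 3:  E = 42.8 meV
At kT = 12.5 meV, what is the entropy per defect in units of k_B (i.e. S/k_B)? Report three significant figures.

0.836

Eᵢ/kT = 0.55760, 1.9840, 3.0640, 3.4240.
Z = Σ e^(−Eᵢ/kT) = e^(−0.55760) + e^(−1.9840) + e^(−3.0640) + e^(−3.4240) = 0.57258 + 0.13752 + 0.046701 + 0.032582 = 0.78938.
⟨E⟩ = Σ EᵢPᵢ = 13.409 meV.
S/k_B = ln Z + ⟨E⟩/kT = ln(0.78938) + 13.409/12.5 = -0.23651 + 1.0727 = 0.836.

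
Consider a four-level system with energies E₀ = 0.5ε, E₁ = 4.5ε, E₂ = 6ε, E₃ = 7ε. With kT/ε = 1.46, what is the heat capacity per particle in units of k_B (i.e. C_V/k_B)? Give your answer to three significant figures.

0.867

Eᵢ/kT = 0.34247, 3.0822, 4.1096, 4.7945.
Z = Σ e^(−Eᵢ/kT) = e^(−0.34247) + e^(−3.0822) + e^(−4.1096) + e^(−4.7945) = 0.71001 + 0.045858 + 0.016414 + 0.0082751 = 0.78056.
⟨E⟩ = 0.91957 ε, ⟨E²⟩ = 2.6936 ε².
C_V/k_B = (⟨E²⟩ − ⟨E⟩²)/(kT)² = (2.6936 − 0.84561)/2.1316 = 0.867.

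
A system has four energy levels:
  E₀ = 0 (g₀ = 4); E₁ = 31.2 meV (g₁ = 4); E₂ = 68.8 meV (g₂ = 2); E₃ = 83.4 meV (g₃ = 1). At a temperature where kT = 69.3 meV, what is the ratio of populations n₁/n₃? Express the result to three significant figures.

n₁/n₃ = (g₁/g₃) exp[−(E₁−E₃)/kT] = (4/1) × exp(−(-52.2 meV)/(69.3 meV)) = (4/1) × exp(0.75325) = 8.50.

8.50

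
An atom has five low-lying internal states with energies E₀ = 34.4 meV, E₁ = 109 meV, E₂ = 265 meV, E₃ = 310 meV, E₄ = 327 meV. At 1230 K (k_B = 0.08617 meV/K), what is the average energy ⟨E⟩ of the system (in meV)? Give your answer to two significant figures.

93 meV

k_BT = 0.08617 × 1230 K = 106.0 meV.
Eᵢ/kT = 0.3245, 1.028, 2.500, 2.925, 3.085.
Z = Σ e^(−Eᵢ/kT) = e^(−0.3245) + e^(−1.028) + e^(−2.500) + e^(−2.925) + e^(−3.085) = 0.7229 + 0.3577 + 0.08208 + 0.05366 + 0.04573 = 1.262.
⟨E⟩ = Σ Eᵢ e^(−Eᵢ/kT) / Z = (34.4·0.7229 + 109·0.3577 + 265·0.08208 + 310·0.05366 + 327·0.04573) / 1.262 = 93 meV.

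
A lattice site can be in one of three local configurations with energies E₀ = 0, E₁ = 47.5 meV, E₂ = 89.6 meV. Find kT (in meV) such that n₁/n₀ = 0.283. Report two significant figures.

n₁/n₀ = exp[−(E₁−E₀)/kT] = 0.283.
⇒ (E₁−E₀)/kT = ln(1/0.283) = ln(3.534) = 1.262.
kT = 47.5 meV / 1.262 = 38 meV.

38 meV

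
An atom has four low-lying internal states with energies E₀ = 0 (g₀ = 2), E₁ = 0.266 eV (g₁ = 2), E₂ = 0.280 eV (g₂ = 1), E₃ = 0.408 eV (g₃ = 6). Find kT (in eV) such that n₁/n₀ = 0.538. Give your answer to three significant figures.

0.429 eV

n₁/n₀ = (g₁/g₀) exp[−(E₁−E₀)/kT] = 0.538.
⇒ (E₁−E₀)/kT = ln((2/2)/0.538) = ln(1.8587) = 0.61988.
kT = 0.266 eV / 0.61988 = 0.429 eV.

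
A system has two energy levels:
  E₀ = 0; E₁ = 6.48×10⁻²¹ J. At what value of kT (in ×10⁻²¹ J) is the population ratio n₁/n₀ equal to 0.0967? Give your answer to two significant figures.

2.8 ×10⁻²¹ J

n₁/n₀ = exp[−(E₁−E₀)/kT] = 0.0967.
⇒ (E₁−E₀)/kT = ln(1/0.0967) = ln(10.34) = 2.336.
kT = 6.48 ×10⁻²¹ J / 2.336 = 2.8 ×10⁻²¹ J.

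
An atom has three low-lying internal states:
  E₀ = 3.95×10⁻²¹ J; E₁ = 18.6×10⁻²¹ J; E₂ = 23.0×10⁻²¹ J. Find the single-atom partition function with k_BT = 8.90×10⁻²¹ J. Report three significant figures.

Eᵢ/kT = 0.44382, 2.0899, 2.5843.
Z = Σ e^(−Eᵢ/kT) = e^(−0.44382) + e^(−2.0899) + e^(−2.5843) = 0.64158 + 0.12370 + 0.075449 = 0.84073.

Z = 0.841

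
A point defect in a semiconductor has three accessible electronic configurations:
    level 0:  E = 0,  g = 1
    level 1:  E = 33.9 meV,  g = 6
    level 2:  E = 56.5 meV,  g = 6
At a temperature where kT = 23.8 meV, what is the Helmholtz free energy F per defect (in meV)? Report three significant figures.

-26.2 meV

Eᵢ/kT = 0, 1.4244, 2.3739.
Z = Σ gᵢe^(−Eᵢ/kT) = 1·e^(−0) + 6·e^(−1.4244) + 6·e^(−2.3739) = 1.0000 + 1.4439 + 0.55870 = 3.0026.
F = −kT ln Z = −23.8 × ln(3.0026) = −23.8 × 1.0995 = -26.2 meV.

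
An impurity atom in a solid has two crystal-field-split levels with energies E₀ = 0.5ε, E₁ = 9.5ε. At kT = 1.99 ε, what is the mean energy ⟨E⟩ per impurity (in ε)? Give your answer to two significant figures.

0.60 ε

Eᵢ/kT = 0.2513, 4.774.
Z = Σ e^(−Eᵢ/kT) = e^(−0.2513) + e^(−4.774) = 0.7778 + 0.008447 = 0.7862.
⟨E⟩ = Σ Eᵢ e^(−Eᵢ/kT) / Z = (0.5·0.7778 + 9.5·0.008447) / 0.7862 = 0.60 ε.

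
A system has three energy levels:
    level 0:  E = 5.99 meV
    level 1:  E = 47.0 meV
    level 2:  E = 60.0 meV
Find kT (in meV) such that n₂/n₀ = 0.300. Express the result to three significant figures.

44.9 meV

n₂/n₀ = exp[−(E₂−E₀)/kT] = 0.300.
⇒ (E₂−E₀)/kT = ln(1/0.300) = ln(3.3333) = 1.2040.
kT = 54.01 meV / 1.2040 = 44.9 meV.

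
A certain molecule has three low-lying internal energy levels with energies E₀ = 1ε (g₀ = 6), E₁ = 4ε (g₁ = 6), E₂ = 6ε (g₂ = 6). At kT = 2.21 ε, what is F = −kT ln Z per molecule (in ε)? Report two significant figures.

Eᵢ/kT = 0.4525, 1.810, 2.715.
Z = Σ gᵢe^(−Eᵢ/kT) = 6·e^(−0.4525) + 6·e^(−1.810) + 6·e^(−2.715) = 3.816 + 0.9819 + 0.3972 = 5.195.
F = −kT ln Z = −2.21 × ln(5.195) = −2.21 × 1.648 = -3.6 ε.

-3.6 ε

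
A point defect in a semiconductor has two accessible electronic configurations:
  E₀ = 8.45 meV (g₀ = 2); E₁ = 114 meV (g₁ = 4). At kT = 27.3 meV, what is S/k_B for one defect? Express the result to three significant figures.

Eᵢ/kT = 0.30952, 4.1758.
Z = Σ gᵢe^(−Eᵢ/kT) = 2·e^(−0.30952) + 4·e^(−4.1758) = 1.4676 + 0.061452 = 1.5291.
⟨E⟩ = Σ EᵢPᵢ = 12.692 meV.
S/k_B = ln Z + ⟨E⟩/kT = ln(1.5291) + 12.692/27.3 = 0.42468 + 0.46491 = 0.890.

0.890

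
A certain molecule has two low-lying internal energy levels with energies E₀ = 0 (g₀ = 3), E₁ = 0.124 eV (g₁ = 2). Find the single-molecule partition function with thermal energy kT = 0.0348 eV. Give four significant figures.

Z = 3.057

Eᵢ/kT = 0, 3.56322.
Z = Σ gᵢe^(−Eᵢ/kT) = 3·e^(−0) + 2·e^(−3.56322) = 3.00000 + 0.0566948 = 3.05669.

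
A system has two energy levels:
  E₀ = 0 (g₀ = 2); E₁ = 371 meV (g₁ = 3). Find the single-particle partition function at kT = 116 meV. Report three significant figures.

Eᵢ/kT = 0, 3.1983.
Z = Σ gᵢe^(−Eᵢ/kT) = 2·e^(−0) + 3·e^(−3.1983) = 2.0000 + 0.12249 = 2.1225.

Z = 2.12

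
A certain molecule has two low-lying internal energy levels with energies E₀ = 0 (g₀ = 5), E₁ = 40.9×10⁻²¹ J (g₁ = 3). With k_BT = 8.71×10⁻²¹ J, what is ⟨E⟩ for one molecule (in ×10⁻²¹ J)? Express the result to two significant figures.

0.22 ×10⁻²¹ J

Eᵢ/kT = 0, 4.696.
Z = Σ gᵢe^(−Eᵢ/kT) = 5·e^(−0) + 3·e^(−4.696) = 5.000 + 0.02740 = 5.027.
⟨E⟩ = Σ Eᵢ gᵢe^(−Eᵢ/kT) / Z = (0·5.000 + 40.9·0.02740) / 5.027 = 0.22 ×10⁻²¹ J.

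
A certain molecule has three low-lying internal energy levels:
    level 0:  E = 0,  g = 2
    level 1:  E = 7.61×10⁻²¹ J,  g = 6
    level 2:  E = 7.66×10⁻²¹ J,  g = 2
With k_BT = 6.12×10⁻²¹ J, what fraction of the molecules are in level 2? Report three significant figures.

0.133

Eᵢ/kT = 0, 1.2435, 1.2516.
Z = Σ gᵢe^(−Eᵢ/kT) = 2·e^(−0) + 6·e^(−1.2435) + 2·e^(−1.2516) = 2.0000 + 1.7302 + 0.57209 = 4.3023.
P₂ = g₂ e^(−E₂/kT) / Z = 0.57209/4.3023 = 0.133.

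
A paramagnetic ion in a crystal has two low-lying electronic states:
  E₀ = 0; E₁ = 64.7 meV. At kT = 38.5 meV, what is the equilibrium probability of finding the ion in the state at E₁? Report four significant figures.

0.1570

Eᵢ/kT = 0, 1.68052.
Z = Σ e^(−Eᵢ/kT) = e^(−0) + e^(−1.68052) = 1.00000 + 0.186277 = 1.18628.
P₁ = e^(−E₁/kT) / Z = 0.186277/1.18628 = 0.1570.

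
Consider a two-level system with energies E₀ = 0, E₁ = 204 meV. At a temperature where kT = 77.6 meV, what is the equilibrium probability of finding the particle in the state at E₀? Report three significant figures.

Eᵢ/kT = 0, 2.6289.
Z = Σ e^(−Eᵢ/kT) = e^(−0) + e^(−2.6289) = 1.0000 + 0.072158 = 1.0722.
P₀ = e^(−E₀/kT) / Z = 1.0000/1.0722 = 0.933.

0.933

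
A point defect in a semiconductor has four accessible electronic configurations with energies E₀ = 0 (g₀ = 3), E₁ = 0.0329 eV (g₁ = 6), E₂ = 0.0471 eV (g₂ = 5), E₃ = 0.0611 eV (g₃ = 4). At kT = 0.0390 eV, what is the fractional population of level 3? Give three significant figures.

0.106

Eᵢ/kT = 0, 0.84359, 1.2077, 1.5667.
Z = Σ gᵢe^(−Eᵢ/kT) = 3·e^(−0) + 6·e^(−0.84359) + 5·e^(−1.2077) + 4·e^(−1.5667) = 3.0000 + 2.5810 + 1.4944 + 0.83493 = 7.9103.
P₃ = g₃ e^(−E₃/kT) / Z = 0.83493/7.9103 = 0.106.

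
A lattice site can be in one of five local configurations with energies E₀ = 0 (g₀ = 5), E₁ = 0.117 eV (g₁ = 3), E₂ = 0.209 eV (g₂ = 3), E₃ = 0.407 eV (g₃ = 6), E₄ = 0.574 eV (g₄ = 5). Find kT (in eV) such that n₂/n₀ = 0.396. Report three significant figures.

0.503 eV

n₂/n₀ = (g₂/g₀) exp[−(E₂−E₀)/kT] = 0.396.
⇒ (E₂−E₀)/kT = ln((3/5)/0.396) = ln(1.5152) = 0.41555.
kT = 0.209 eV / 0.41555 = 0.503 eV.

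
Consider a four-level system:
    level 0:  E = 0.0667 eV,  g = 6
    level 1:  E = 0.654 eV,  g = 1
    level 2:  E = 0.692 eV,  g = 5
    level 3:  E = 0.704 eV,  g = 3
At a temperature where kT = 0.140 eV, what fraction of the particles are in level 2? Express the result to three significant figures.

0.00941

Eᵢ/kT = 0.47643, 4.6714, 4.9429, 5.0286.
Z = Σ gᵢe^(−Eᵢ/kT) = 6·e^(−0.47643) + 1·e^(−4.6714) + 5·e^(−4.9429) + 3·e^(−5.0286) = 3.7260 + 0.0093592 + 0.035669 + 0.019644 = 3.7907.
P₂ = g₂ e^(−E₂/kT) / Z = 0.035669/3.7907 = 0.00941.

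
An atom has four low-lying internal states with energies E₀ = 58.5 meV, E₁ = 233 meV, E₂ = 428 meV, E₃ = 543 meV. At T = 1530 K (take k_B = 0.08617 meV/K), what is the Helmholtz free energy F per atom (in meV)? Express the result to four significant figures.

18.72 meV

k_BT = 0.08617 × 1530 K = 131.840 meV.
Eᵢ/kT = 0.443720, 1.76729, 3.24636, 4.11863.
Z = Σ e^(−Eᵢ/kT) = e^(−0.443720) + e^(−1.76729) + e^(−3.24636) + e^(−4.11863) = 0.641645 + 0.170795 + 0.0389156 + 0.0162668 = 0.867622.
F = −kT ln Z = −131.840 × ln(0.867622) = −131.840 × -0.141999 = 18.72 meV.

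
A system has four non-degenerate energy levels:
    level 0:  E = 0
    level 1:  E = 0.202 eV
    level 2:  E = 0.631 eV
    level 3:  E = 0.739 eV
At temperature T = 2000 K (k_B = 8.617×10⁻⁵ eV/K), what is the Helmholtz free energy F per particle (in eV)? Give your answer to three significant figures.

-0.0516 eV

k_BT = 8.617×10⁻⁵ × 2000 K = 0.17234 eV.
Eᵢ/kT = 0, 1.1721, 3.6614, 4.2880.
Z = Σ e^(−Eᵢ/kT) = e^(−0) + e^(−1.1721) + e^(−3.6614) + e^(−4.2880) = 1.0000 + 0.30972 + 0.025697 + 0.013732 = 1.3491.
F = −kT ln Z = −0.17234 × ln(1.3491) = −0.17234 × 0.29944 = -0.0516 eV.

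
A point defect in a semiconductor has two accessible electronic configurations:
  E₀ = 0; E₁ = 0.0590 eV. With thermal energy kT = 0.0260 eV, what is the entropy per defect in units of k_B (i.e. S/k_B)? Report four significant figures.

Eᵢ/kT = 0, 2.26923.
Z = Σ e^(−Eᵢ/kT) = e^(−0) + e^(−2.26923) = 1.00000 + 0.103392 = 1.10339.
⟨E⟩ = Σ EᵢPᵢ = 0.00552853 eV.
S/k_B = ln Z + ⟨E⟩/kT = ln(1.10339) + 0.00552853/0.0260 = 0.0983873 + 0.212636 = 0.3110.

0.3110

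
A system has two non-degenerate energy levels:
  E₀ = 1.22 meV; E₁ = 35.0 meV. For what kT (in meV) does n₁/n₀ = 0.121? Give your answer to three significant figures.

n₁/n₀ = exp[−(E₁−E₀)/kT] = 0.121.
⇒ (E₁−E₀)/kT = ln(1/0.121) = ln(8.2645) = 2.1120.
kT = 33.78 meV / 2.1120 = 16.0 meV.

16.0 meV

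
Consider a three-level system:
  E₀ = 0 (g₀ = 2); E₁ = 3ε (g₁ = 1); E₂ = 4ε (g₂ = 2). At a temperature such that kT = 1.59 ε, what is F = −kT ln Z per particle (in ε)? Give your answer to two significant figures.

Eᵢ/kT = 0, 1.887, 2.516.
Z = Σ gᵢe^(−Eᵢ/kT) = 2·e^(−0) + 1·e^(−1.887) + 2·e^(−2.516) = 2.000 + 0.1515 + 0.1616 = 2.313.
F = −kT ln Z = −1.59 × ln(2.313) = −1.59 × 0.8385 = -1.3 ε.

-1.3 ε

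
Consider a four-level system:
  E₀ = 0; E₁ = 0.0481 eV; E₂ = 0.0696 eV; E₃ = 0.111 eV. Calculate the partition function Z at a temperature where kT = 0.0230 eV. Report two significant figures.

Eᵢ/kT = 0, 2.091, 3.026, 4.826.
Z = Σ e^(−Eᵢ/kT) = e^(−0) + e^(−2.091) + e^(−3.026) + e^(−4.826) = 1.000 + 0.1236 + 0.04851 + 0.008019 = 1.180.

Z = 1.2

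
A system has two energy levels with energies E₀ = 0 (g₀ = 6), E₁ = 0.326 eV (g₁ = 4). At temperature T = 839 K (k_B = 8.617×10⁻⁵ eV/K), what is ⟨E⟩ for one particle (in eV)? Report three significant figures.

k_BT = 8.617×10⁻⁵ × 839 K = 0.072297 eV.
Eᵢ/kT = 0, 4.5092.
Z = Σ gᵢe^(−Eᵢ/kT) = 6·e^(−0) + 4·e^(−4.5092) = 6.0000 + 0.044029 = 6.0440.
⟨E⟩ = Σ Eᵢ gᵢe^(−Eᵢ/kT) / Z = (0·6.0000 + 0.326·0.044029) / 6.0440 = 0.00237 eV.

0.00237 eV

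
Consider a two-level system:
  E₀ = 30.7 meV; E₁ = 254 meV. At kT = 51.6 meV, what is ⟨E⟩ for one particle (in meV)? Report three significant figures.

Eᵢ/kT = 0.59496, 4.9225.
Z = Σ e^(−Eᵢ/kT) = e^(−0.59496) + e^(−4.9225) = 0.55158 + 0.0072809 = 0.55886.
⟨E⟩ = Σ Eᵢ e^(−Eᵢ/kT) / Z = (30.7·0.55158 + 254·0.0072809) / 0.55886 = 33.6 meV.

33.6 meV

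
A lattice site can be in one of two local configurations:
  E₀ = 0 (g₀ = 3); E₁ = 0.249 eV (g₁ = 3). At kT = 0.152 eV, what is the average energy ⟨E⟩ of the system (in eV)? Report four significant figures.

0.04052 eV

Eᵢ/kT = 0, 1.63816.
Z = Σ gᵢe^(−Eᵢ/kT) = 3·e^(−0) + 3·e^(−1.63816) = 3.00000 + 0.583012 = 3.58301.
⟨E⟩ = Σ Eᵢ gᵢe^(−Eᵢ/kT) / Z = (0·3.00000 + 0.249·0.583012) / 3.58301 = 0.04052 eV.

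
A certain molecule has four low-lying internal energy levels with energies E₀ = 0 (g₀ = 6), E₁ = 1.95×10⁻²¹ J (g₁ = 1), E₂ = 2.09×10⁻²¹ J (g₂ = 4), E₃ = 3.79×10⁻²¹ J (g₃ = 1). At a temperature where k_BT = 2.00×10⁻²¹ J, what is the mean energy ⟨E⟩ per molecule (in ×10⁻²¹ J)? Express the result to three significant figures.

Eᵢ/kT = 0, 0.97500, 1.0450, 1.8950.
Z = Σ gᵢe^(−Eᵢ/kT) = 6·e^(−0) + 1·e^(−0.97500) + 4·e^(−1.0450) + 1·e^(−1.8950) = 6.0000 + 0.37719 + 1.4068 + 0.15032 = 7.9343.
⟨E⟩ = Σ Eᵢ gᵢe^(−Eᵢ/kT) / Z = (0·6.0000 + 1.95·0.37719 + 2.09·1.4068 + 3.79·0.15032) / 7.9343 = 0.535 ×10⁻²¹ J.

0.535 ×10⁻²¹ J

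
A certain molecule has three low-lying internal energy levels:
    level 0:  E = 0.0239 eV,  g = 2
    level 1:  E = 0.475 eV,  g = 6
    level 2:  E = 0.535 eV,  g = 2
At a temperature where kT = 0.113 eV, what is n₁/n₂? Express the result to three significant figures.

n₁/n₂ = (g₁/g₂) exp[−(E₁−E₂)/kT] = (6/2) × exp(−(-0.060 eV)/(0.113 eV)) = (6/2) × exp(0.53097) = 5.10.

5.10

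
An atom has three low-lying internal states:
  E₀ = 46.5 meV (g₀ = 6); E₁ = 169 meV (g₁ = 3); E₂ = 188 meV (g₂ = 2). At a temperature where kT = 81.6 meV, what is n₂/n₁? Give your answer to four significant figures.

n₂/n₁ = (g₂/g₁) exp[−(E₂−E₁)/kT] = (2/3) × exp(−(19 meV)/(81.6 meV)) = (2/3) × exp(-0.232843) = 0.5282.

0.5282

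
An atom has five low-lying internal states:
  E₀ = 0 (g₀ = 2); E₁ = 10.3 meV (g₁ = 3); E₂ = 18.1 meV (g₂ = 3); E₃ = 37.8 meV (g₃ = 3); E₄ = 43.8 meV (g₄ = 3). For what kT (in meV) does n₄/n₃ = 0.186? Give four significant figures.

3.567 meV

n₄/n₃ = (g₄/g₃) exp[−(E₄−E₃)/kT] = 0.186.
⇒ (E₄−E₃)/kT = ln((3/3)/0.186) = ln(5.37634) = 1.68201.
kT = 6.0 meV / 1.68201 = 3.567 meV.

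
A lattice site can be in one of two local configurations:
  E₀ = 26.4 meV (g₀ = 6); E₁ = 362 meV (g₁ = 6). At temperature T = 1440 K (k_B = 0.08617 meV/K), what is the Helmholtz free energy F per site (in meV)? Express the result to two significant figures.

k_BT = 0.08617 × 1440 K = 124.1 meV.
Eᵢ/kT = 0.2127, 2.917.
Z = Σ gᵢe^(−Eᵢ/kT) = 6·e^(−0.2127) + 6·e^(−2.917) = 4.850 + 0.3246 = 5.175.
F = −kT ln Z = −124.1 × ln(5.175) = −124.1 × 1.644 = -200 meV.

-200 meV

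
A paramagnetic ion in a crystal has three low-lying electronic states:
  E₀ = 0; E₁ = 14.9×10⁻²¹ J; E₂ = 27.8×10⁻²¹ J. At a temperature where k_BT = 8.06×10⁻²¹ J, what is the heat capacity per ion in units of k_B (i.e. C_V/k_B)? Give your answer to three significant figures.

Eᵢ/kT = 0, 1.8486, 3.4491.
Z = Σ e^(−Eᵢ/kT) = e^(−0) + e^(−1.8486) + e^(−3.4491) = 1.0000 + 0.15746 + 0.031774 = 1.1892.
⟨E⟩ = 2.7157, ⟨E²⟩ = 50.045.
C_V/k_B = (⟨E²⟩ − ⟨E⟩²)/(kT)² = (50.045 − 7.3750)/64.964 = 0.657.

0.657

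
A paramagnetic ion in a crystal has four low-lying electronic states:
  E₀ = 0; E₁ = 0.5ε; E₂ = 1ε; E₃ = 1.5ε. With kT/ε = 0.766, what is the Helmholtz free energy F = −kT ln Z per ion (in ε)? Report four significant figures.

-0.5048 ε

Eᵢ/kT = 0, 0.652742, 1.30548, 1.95822.
Z = Σ e^(−Eᵢ/kT) = e^(−0) + e^(−0.652742) + e^(−1.30548) + e^(−1.95822) = 1.00000 + 0.520616 + 0.271042 + 0.141109 = 1.93277.
F = −kT ln Z = −0.766 × ln(1.93277) = −0.766 × 0.658954 = -0.5048 ε.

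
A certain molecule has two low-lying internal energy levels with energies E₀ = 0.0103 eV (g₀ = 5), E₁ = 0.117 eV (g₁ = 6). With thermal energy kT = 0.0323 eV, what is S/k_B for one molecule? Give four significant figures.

1.792

Eᵢ/kT = 0.318885, 3.62229.
Z = Σ gᵢe^(−Eᵢ/kT) = 5·e^(−0.318885) + 6·e^(−3.62229) = 3.63480 + 0.160328 = 3.79513.
⟨E⟩ = Σ EᵢPᵢ = 0.0148076 eV.
S/k_B = ln Z + ⟨E⟩/kT = ln(3.79513) + 0.0148076/0.0323 = 1.33372 + 0.458440 = 1.792.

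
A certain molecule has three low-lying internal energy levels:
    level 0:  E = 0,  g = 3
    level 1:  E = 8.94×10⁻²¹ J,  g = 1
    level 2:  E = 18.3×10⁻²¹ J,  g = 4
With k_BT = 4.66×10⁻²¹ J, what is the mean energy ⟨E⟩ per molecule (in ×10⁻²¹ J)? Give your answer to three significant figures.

0.854 ×10⁻²¹ J

Eᵢ/kT = 0, 1.9185, 3.9270.
Z = Σ gᵢe^(−Eᵢ/kT) = 3·e^(−0) + 1·e^(−1.9185) + 4·e^(−3.9270) = 3.0000 + 0.14683 + 0.078811 = 3.2256.
⟨E⟩ = Σ Eᵢ gᵢe^(−Eᵢ/kT) / Z = (0·3.0000 + 8.94·0.14683 + 18.3·0.078811) / 3.2256 = 0.854 ×10⁻²¹ J.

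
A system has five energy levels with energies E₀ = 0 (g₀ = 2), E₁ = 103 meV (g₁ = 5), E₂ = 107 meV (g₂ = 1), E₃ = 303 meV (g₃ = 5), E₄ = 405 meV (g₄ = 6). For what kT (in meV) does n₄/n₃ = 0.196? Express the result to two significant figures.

n₄/n₃ = (g₄/g₃) exp[−(E₄−E₃)/kT] = 0.196.
⇒ (E₄−E₃)/kT = ln((6/5)/0.196) = ln(6.122) = 1.812.
kT = 102 meV / 1.812 = 56 meV.

56 meV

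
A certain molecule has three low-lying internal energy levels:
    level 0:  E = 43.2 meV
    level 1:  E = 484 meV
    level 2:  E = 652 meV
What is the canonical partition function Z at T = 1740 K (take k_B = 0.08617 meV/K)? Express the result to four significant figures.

Z = 0.8022

k_BT = 0.08617 × 1740 K = 149.936 meV.
Eᵢ/kT = 0.288123, 3.22804, 4.34852.
Z = Σ e^(−Eᵢ/kT) = e^(−0.288123) + e^(−3.22804) + e^(−4.34852) = 0.749669 + 0.0396351 + 0.0129259 = 0.802230.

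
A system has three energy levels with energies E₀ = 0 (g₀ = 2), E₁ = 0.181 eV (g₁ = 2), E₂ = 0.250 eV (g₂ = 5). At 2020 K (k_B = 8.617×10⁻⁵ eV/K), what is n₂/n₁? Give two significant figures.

k_BT = 8.617×10⁻⁵ × 2020 K = 0.1741 eV.
n₂/n₁ = (g₂/g₁) exp[−(E₂−E₁)/kT] = (5/2) × exp(−(0.069 eV)/(0.1741 eV)) = (5/2) × exp(-0.3963) = 1.7.

1.7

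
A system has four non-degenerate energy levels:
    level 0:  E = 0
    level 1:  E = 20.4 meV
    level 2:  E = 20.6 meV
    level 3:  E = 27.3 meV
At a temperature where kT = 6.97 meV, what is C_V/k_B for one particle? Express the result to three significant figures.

Eᵢ/kT = 0, 2.9268, 2.9555, 3.9168.
Z = Σ e^(−Eᵢ/kT) = e^(−0) + e^(−2.9268) + e^(−2.9555) + e^(−3.9168) = 1.0000 + 0.053568 + 0.052053 + 0.019905 = 1.1255.
⟨E⟩ = 2.4065 meV, ⟨E²⟩ = 52.614 meV².
C_V/k_B = (⟨E²⟩ − ⟨E⟩²)/(kT)² = (52.614 − 5.7912)/48.581 = 0.964.

0.964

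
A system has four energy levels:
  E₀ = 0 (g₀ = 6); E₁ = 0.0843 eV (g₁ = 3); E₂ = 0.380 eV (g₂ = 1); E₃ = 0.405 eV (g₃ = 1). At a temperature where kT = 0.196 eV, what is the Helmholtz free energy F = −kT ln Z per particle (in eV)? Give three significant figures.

-0.413 eV

Eᵢ/kT = 0, 0.43010, 1.9388, 2.0663.
Z = Σ gᵢe^(−Eᵢ/kT) = 6·e^(−0) + 3·e^(−0.43010) + 1·e^(−1.9388) + 1·e^(−2.0663) = 6.0000 + 1.9513 + 0.14388 + 0.12665 = 8.2218.
F = −kT ln Z = −0.196 × ln(8.2218) = −0.196 × 2.1068 = -0.413 eV.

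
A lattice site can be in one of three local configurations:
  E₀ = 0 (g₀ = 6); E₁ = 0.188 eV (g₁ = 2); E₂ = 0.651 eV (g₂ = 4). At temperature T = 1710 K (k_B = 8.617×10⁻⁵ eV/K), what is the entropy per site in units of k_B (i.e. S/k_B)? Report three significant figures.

2.03

k_BT = 8.617×10⁻⁵ × 1710 K = 0.14735 eV.
Eᵢ/kT = 0, 1.2759, 4.4181.
Z = Σ gᵢe^(−Eᵢ/kT) = 6·e^(−0) + 2·e^(−1.2759) + 4·e^(−4.4181) = 6.0000 + 0.55836 + 0.048228 = 6.6066.
⟨E⟩ = Σ EᵢPᵢ = 0.020641 eV.
S/k_B = ln Z + ⟨E⟩/kT = ln(6.6066) + 0.020641/0.14735 = 1.8881 + 0.14008 = 2.03.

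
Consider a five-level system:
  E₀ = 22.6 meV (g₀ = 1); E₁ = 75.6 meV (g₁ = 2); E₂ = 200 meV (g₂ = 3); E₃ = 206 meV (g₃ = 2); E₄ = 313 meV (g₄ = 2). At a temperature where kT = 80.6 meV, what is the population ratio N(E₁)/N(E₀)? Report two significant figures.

1.0

n₁/n₀ = (g₁/g₀) exp[−(E₁−E₀)/kT] = (2/1) × exp(−(53.0 meV)/(80.6 meV)) = (2/1) × exp(-0.6576) = 1.0.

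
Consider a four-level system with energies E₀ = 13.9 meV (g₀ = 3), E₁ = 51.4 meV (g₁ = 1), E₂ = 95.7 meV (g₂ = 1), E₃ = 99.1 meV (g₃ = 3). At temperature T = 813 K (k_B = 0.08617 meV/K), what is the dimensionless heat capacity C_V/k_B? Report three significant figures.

0.264

k_BT = 0.08617 × 813 K = 70.056 meV.
Eᵢ/kT = 0.19841, 0.73370, 1.3661, 1.4146.
Z = Σ gᵢe^(−Eᵢ/kT) = 3·e^(−0.19841) + 1·e^(−0.73370) + 1·e^(−1.3661) + 3·e^(−1.4146) = 2.4601 + 0.48013 + 0.25510 + 0.72907 = 3.9244.
⟨E⟩ = 39.634 meV, ⟨E²⟩ = 2864.2 meV².
C_V/k_B = (⟨E²⟩ − ⟨E⟩²)/(kT)² = (2864.2 − 1570.9)/4907.8 = 0.264.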